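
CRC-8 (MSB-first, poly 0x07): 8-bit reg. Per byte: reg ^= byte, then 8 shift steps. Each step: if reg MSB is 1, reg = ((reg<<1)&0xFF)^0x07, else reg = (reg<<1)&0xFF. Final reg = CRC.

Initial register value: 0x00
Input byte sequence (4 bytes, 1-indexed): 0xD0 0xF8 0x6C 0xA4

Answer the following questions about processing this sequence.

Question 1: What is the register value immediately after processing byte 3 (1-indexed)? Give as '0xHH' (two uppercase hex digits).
After byte 1 (0xD0): reg=0x3E
After byte 2 (0xF8): reg=0x5C
After byte 3 (0x6C): reg=0x90

Answer: 0x90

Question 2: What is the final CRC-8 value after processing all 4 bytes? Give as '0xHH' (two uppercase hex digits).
After byte 1 (0xD0): reg=0x3E
After byte 2 (0xF8): reg=0x5C
After byte 3 (0x6C): reg=0x90
After byte 4 (0xA4): reg=0x8C

Answer: 0x8C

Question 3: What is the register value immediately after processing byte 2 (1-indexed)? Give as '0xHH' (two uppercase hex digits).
Answer: 0x5C

Derivation:
After byte 1 (0xD0): reg=0x3E
After byte 2 (0xF8): reg=0x5C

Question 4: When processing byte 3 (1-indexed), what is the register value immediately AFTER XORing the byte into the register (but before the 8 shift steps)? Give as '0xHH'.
Answer: 0x30

Derivation:
Register before byte 3: 0x5C
Byte 3: 0x6C
0x5C XOR 0x6C = 0x30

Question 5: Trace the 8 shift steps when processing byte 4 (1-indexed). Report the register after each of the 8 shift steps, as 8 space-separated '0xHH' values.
After byte 1 (0xD0): reg=0x3E
After byte 2 (0xF8): reg=0x5C
After byte 3 (0x6C): reg=0x90
Register before byte 4: 0x90
After XOR with byte 0xA4: 0x34

Answer: 0x68 0xD0 0xA7 0x49 0x92 0x23 0x46 0x8C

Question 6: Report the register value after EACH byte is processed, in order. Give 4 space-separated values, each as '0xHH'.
0x3E 0x5C 0x90 0x8C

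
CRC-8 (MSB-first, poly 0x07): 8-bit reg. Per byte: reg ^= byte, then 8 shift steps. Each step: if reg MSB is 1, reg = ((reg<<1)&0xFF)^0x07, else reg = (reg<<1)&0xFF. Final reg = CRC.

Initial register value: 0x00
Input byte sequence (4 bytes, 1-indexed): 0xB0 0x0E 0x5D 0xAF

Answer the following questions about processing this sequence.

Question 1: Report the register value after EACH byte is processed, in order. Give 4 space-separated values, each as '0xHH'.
0x19 0x65 0xA8 0x15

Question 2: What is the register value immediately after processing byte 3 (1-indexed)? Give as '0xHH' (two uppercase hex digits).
After byte 1 (0xB0): reg=0x19
After byte 2 (0x0E): reg=0x65
After byte 3 (0x5D): reg=0xA8

Answer: 0xA8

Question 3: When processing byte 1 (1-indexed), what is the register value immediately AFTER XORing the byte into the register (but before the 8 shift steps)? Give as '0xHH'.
Answer: 0xB0

Derivation:
Register before byte 1: 0x00
Byte 1: 0xB0
0x00 XOR 0xB0 = 0xB0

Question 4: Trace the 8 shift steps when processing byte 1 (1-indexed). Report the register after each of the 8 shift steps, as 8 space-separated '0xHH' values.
Register before byte 1: 0x00
After XOR with byte 0xB0: 0xB0

Answer: 0x67 0xCE 0x9B 0x31 0x62 0xC4 0x8F 0x19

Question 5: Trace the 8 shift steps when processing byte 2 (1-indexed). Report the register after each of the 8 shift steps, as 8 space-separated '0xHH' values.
Answer: 0x2E 0x5C 0xB8 0x77 0xEE 0xDB 0xB1 0x65

Derivation:
After byte 1 (0xB0): reg=0x19
Register before byte 2: 0x19
After XOR with byte 0x0E: 0x17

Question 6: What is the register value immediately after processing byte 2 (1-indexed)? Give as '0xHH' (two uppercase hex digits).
Answer: 0x65

Derivation:
After byte 1 (0xB0): reg=0x19
After byte 2 (0x0E): reg=0x65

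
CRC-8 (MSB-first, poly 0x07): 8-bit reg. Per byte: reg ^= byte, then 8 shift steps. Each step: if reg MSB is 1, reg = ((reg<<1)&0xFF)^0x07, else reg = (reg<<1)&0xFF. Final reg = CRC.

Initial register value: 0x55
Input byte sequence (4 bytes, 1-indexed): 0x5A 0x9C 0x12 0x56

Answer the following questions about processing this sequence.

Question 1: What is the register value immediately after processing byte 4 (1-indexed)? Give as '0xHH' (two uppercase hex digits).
After byte 1 (0x5A): reg=0x2D
After byte 2 (0x9C): reg=0x1E
After byte 3 (0x12): reg=0x24
After byte 4 (0x56): reg=0x59

Answer: 0x59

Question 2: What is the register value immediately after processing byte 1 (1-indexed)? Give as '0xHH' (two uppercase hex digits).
Answer: 0x2D

Derivation:
After byte 1 (0x5A): reg=0x2D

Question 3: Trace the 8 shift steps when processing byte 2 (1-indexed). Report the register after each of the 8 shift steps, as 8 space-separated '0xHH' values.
After byte 1 (0x5A): reg=0x2D
Register before byte 2: 0x2D
After XOR with byte 0x9C: 0xB1

Answer: 0x65 0xCA 0x93 0x21 0x42 0x84 0x0F 0x1E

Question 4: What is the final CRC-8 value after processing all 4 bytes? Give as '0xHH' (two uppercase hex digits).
Answer: 0x59

Derivation:
After byte 1 (0x5A): reg=0x2D
After byte 2 (0x9C): reg=0x1E
After byte 3 (0x12): reg=0x24
After byte 4 (0x56): reg=0x59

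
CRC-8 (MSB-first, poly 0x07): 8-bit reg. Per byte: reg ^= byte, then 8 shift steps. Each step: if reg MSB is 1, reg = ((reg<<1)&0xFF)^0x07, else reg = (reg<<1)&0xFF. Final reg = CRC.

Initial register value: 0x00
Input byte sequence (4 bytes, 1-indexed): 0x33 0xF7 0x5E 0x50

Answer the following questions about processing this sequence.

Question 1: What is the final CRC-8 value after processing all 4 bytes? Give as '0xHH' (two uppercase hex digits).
After byte 1 (0x33): reg=0x99
After byte 2 (0xF7): reg=0x0D
After byte 3 (0x5E): reg=0xBE
After byte 4 (0x50): reg=0x84

Answer: 0x84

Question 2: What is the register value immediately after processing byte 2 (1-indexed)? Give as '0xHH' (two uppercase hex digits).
After byte 1 (0x33): reg=0x99
After byte 2 (0xF7): reg=0x0D

Answer: 0x0D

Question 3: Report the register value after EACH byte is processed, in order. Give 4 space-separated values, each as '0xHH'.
0x99 0x0D 0xBE 0x84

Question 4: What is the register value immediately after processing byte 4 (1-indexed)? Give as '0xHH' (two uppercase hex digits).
Answer: 0x84

Derivation:
After byte 1 (0x33): reg=0x99
After byte 2 (0xF7): reg=0x0D
After byte 3 (0x5E): reg=0xBE
After byte 4 (0x50): reg=0x84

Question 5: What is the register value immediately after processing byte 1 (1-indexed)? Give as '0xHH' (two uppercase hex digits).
Answer: 0x99

Derivation:
After byte 1 (0x33): reg=0x99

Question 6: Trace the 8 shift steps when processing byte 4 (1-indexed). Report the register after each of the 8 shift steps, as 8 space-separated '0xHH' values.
After byte 1 (0x33): reg=0x99
After byte 2 (0xF7): reg=0x0D
After byte 3 (0x5E): reg=0xBE
Register before byte 4: 0xBE
After XOR with byte 0x50: 0xEE

Answer: 0xDB 0xB1 0x65 0xCA 0x93 0x21 0x42 0x84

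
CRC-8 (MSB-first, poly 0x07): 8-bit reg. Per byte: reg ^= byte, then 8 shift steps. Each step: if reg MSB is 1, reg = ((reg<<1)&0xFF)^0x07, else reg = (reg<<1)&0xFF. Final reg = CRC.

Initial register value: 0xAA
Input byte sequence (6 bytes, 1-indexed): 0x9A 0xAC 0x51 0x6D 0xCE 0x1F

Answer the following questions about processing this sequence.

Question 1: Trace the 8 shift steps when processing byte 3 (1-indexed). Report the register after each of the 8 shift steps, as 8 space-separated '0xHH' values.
After byte 1 (0x9A): reg=0x90
After byte 2 (0xAC): reg=0xB4
Register before byte 3: 0xB4
After XOR with byte 0x51: 0xE5

Answer: 0xCD 0x9D 0x3D 0x7A 0xF4 0xEF 0xD9 0xB5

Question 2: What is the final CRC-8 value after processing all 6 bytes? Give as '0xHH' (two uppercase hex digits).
After byte 1 (0x9A): reg=0x90
After byte 2 (0xAC): reg=0xB4
After byte 3 (0x51): reg=0xB5
After byte 4 (0x6D): reg=0x06
After byte 5 (0xCE): reg=0x76
After byte 6 (0x1F): reg=0x18

Answer: 0x18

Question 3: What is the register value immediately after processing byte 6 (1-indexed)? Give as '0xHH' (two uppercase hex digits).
After byte 1 (0x9A): reg=0x90
After byte 2 (0xAC): reg=0xB4
After byte 3 (0x51): reg=0xB5
After byte 4 (0x6D): reg=0x06
After byte 5 (0xCE): reg=0x76
After byte 6 (0x1F): reg=0x18

Answer: 0x18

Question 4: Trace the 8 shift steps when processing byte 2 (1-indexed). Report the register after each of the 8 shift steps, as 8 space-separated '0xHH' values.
Answer: 0x78 0xF0 0xE7 0xC9 0x95 0x2D 0x5A 0xB4

Derivation:
After byte 1 (0x9A): reg=0x90
Register before byte 2: 0x90
After XOR with byte 0xAC: 0x3C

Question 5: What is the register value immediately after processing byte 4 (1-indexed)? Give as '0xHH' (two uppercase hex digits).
After byte 1 (0x9A): reg=0x90
After byte 2 (0xAC): reg=0xB4
After byte 3 (0x51): reg=0xB5
After byte 4 (0x6D): reg=0x06

Answer: 0x06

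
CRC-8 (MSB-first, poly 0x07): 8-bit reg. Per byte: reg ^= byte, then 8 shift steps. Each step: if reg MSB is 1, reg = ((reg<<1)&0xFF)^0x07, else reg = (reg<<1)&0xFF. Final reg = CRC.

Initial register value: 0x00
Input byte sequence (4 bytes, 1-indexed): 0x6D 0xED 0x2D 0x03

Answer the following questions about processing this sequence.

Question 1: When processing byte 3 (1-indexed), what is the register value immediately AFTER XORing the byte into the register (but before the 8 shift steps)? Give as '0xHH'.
Answer: 0xBC

Derivation:
Register before byte 3: 0x91
Byte 3: 0x2D
0x91 XOR 0x2D = 0xBC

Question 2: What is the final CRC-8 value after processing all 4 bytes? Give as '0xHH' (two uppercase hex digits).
After byte 1 (0x6D): reg=0x04
After byte 2 (0xED): reg=0x91
After byte 3 (0x2D): reg=0x3D
After byte 4 (0x03): reg=0xBA

Answer: 0xBA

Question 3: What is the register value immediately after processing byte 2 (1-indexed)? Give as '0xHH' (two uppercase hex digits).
After byte 1 (0x6D): reg=0x04
After byte 2 (0xED): reg=0x91

Answer: 0x91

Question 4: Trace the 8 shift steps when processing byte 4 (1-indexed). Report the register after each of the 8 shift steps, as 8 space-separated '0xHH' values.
After byte 1 (0x6D): reg=0x04
After byte 2 (0xED): reg=0x91
After byte 3 (0x2D): reg=0x3D
Register before byte 4: 0x3D
After XOR with byte 0x03: 0x3E

Answer: 0x7C 0xF8 0xF7 0xE9 0xD5 0xAD 0x5D 0xBA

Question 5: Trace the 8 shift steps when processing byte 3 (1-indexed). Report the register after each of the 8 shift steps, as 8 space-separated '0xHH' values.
After byte 1 (0x6D): reg=0x04
After byte 2 (0xED): reg=0x91
Register before byte 3: 0x91
After XOR with byte 0x2D: 0xBC

Answer: 0x7F 0xFE 0xFB 0xF1 0xE5 0xCD 0x9D 0x3D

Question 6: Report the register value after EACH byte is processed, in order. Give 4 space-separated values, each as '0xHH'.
0x04 0x91 0x3D 0xBA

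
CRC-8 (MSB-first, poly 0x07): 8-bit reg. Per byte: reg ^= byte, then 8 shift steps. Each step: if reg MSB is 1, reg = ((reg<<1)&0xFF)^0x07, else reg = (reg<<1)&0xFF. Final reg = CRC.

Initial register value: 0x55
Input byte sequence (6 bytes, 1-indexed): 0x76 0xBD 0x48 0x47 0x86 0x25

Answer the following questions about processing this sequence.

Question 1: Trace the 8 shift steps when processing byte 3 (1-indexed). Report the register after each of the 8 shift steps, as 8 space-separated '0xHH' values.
After byte 1 (0x76): reg=0xE9
After byte 2 (0xBD): reg=0xAB
Register before byte 3: 0xAB
After XOR with byte 0x48: 0xE3

Answer: 0xC1 0x85 0x0D 0x1A 0x34 0x68 0xD0 0xA7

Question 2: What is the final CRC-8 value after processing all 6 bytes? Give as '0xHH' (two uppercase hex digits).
Answer: 0xFD

Derivation:
After byte 1 (0x76): reg=0xE9
After byte 2 (0xBD): reg=0xAB
After byte 3 (0x48): reg=0xA7
After byte 4 (0x47): reg=0xAE
After byte 5 (0x86): reg=0xD8
After byte 6 (0x25): reg=0xFD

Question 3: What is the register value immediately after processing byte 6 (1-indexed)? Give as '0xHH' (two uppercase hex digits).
After byte 1 (0x76): reg=0xE9
After byte 2 (0xBD): reg=0xAB
After byte 3 (0x48): reg=0xA7
After byte 4 (0x47): reg=0xAE
After byte 5 (0x86): reg=0xD8
After byte 6 (0x25): reg=0xFD

Answer: 0xFD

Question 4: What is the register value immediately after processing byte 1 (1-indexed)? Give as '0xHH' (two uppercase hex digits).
Answer: 0xE9

Derivation:
After byte 1 (0x76): reg=0xE9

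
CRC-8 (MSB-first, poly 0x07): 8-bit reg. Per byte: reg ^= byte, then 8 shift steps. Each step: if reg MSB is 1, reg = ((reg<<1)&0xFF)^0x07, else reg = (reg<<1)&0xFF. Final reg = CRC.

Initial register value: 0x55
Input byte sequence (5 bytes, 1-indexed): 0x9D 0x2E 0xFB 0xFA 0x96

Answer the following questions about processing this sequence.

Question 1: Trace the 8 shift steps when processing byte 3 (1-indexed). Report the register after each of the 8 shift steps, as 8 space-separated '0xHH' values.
After byte 1 (0x9D): reg=0x76
After byte 2 (0x2E): reg=0x8F
Register before byte 3: 0x8F
After XOR with byte 0xFB: 0x74

Answer: 0xE8 0xD7 0xA9 0x55 0xAA 0x53 0xA6 0x4B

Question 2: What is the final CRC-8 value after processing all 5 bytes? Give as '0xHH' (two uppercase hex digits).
Answer: 0xB1

Derivation:
After byte 1 (0x9D): reg=0x76
After byte 2 (0x2E): reg=0x8F
After byte 3 (0xFB): reg=0x4B
After byte 4 (0xFA): reg=0x1E
After byte 5 (0x96): reg=0xB1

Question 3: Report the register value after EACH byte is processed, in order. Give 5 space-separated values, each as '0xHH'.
0x76 0x8F 0x4B 0x1E 0xB1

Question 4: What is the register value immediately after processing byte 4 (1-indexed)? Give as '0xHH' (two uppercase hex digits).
Answer: 0x1E

Derivation:
After byte 1 (0x9D): reg=0x76
After byte 2 (0x2E): reg=0x8F
After byte 3 (0xFB): reg=0x4B
After byte 4 (0xFA): reg=0x1E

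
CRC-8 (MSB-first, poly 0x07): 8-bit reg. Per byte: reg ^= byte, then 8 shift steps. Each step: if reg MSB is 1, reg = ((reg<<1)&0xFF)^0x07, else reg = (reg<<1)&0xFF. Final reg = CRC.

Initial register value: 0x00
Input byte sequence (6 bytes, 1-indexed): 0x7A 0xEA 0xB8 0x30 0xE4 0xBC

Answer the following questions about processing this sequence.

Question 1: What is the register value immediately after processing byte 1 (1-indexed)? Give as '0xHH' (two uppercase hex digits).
Answer: 0x61

Derivation:
After byte 1 (0x7A): reg=0x61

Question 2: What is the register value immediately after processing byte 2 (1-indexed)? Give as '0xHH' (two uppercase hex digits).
Answer: 0xB8

Derivation:
After byte 1 (0x7A): reg=0x61
After byte 2 (0xEA): reg=0xB8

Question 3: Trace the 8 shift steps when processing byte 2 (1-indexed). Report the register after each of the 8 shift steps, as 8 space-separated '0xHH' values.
Answer: 0x11 0x22 0x44 0x88 0x17 0x2E 0x5C 0xB8

Derivation:
After byte 1 (0x7A): reg=0x61
Register before byte 2: 0x61
After XOR with byte 0xEA: 0x8B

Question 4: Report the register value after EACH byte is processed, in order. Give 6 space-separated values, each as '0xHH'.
0x61 0xB8 0x00 0x90 0x4B 0xCB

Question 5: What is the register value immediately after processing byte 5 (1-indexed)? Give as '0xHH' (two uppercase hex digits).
Answer: 0x4B

Derivation:
After byte 1 (0x7A): reg=0x61
After byte 2 (0xEA): reg=0xB8
After byte 3 (0xB8): reg=0x00
After byte 4 (0x30): reg=0x90
After byte 5 (0xE4): reg=0x4B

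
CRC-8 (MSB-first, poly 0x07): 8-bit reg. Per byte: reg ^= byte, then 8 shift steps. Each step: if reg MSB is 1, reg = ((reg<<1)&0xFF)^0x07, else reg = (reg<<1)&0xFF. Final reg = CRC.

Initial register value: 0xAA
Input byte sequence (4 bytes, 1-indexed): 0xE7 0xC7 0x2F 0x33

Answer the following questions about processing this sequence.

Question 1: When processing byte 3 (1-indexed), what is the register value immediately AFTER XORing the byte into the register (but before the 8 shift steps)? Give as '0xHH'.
Register before byte 3: 0xE9
Byte 3: 0x2F
0xE9 XOR 0x2F = 0xC6

Answer: 0xC6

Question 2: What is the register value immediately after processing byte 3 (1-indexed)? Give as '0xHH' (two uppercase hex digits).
Answer: 0x5C

Derivation:
After byte 1 (0xE7): reg=0xE4
After byte 2 (0xC7): reg=0xE9
After byte 3 (0x2F): reg=0x5C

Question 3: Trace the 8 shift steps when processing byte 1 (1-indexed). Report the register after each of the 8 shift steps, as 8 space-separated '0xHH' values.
Answer: 0x9A 0x33 0x66 0xCC 0x9F 0x39 0x72 0xE4

Derivation:
Register before byte 1: 0xAA
After XOR with byte 0xE7: 0x4D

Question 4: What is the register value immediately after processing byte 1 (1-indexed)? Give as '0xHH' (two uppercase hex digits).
Answer: 0xE4

Derivation:
After byte 1 (0xE7): reg=0xE4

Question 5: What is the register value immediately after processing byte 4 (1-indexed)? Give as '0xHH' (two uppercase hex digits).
After byte 1 (0xE7): reg=0xE4
After byte 2 (0xC7): reg=0xE9
After byte 3 (0x2F): reg=0x5C
After byte 4 (0x33): reg=0x0A

Answer: 0x0A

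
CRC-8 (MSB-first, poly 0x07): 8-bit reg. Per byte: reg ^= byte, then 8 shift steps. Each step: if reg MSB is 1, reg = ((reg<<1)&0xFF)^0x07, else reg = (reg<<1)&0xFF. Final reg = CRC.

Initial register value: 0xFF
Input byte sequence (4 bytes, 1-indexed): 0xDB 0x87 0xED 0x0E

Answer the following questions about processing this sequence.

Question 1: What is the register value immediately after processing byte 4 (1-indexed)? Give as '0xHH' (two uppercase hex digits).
After byte 1 (0xDB): reg=0xFC
After byte 2 (0x87): reg=0x66
After byte 3 (0xED): reg=0xB8
After byte 4 (0x0E): reg=0x0B

Answer: 0x0B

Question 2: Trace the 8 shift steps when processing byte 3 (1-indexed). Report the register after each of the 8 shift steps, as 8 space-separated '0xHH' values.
Answer: 0x11 0x22 0x44 0x88 0x17 0x2E 0x5C 0xB8

Derivation:
After byte 1 (0xDB): reg=0xFC
After byte 2 (0x87): reg=0x66
Register before byte 3: 0x66
After XOR with byte 0xED: 0x8B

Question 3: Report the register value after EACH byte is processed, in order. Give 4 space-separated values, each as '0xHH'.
0xFC 0x66 0xB8 0x0B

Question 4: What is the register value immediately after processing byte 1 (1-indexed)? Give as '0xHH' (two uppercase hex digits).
Answer: 0xFC

Derivation:
After byte 1 (0xDB): reg=0xFC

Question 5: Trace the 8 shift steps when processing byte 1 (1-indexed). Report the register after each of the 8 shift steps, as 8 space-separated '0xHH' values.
Register before byte 1: 0xFF
After XOR with byte 0xDB: 0x24

Answer: 0x48 0x90 0x27 0x4E 0x9C 0x3F 0x7E 0xFC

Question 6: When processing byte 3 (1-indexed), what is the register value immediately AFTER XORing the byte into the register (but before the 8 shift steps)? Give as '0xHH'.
Answer: 0x8B

Derivation:
Register before byte 3: 0x66
Byte 3: 0xED
0x66 XOR 0xED = 0x8B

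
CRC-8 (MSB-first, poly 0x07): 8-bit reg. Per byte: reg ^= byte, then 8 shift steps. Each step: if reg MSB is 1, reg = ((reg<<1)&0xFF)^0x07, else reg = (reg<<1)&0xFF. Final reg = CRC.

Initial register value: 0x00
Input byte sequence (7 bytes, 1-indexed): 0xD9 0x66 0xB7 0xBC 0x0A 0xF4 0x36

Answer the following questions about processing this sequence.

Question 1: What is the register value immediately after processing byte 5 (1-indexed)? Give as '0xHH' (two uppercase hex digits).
Answer: 0x4E

Derivation:
After byte 1 (0xD9): reg=0x01
After byte 2 (0x66): reg=0x32
After byte 3 (0xB7): reg=0x92
After byte 4 (0xBC): reg=0xCA
After byte 5 (0x0A): reg=0x4E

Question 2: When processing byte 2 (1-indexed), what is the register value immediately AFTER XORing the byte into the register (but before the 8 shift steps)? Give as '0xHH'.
Answer: 0x67

Derivation:
Register before byte 2: 0x01
Byte 2: 0x66
0x01 XOR 0x66 = 0x67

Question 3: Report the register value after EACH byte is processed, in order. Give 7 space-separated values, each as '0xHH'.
0x01 0x32 0x92 0xCA 0x4E 0x2F 0x4F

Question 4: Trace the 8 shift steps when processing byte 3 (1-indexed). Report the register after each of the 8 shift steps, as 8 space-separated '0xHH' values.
Answer: 0x0D 0x1A 0x34 0x68 0xD0 0xA7 0x49 0x92

Derivation:
After byte 1 (0xD9): reg=0x01
After byte 2 (0x66): reg=0x32
Register before byte 3: 0x32
After XOR with byte 0xB7: 0x85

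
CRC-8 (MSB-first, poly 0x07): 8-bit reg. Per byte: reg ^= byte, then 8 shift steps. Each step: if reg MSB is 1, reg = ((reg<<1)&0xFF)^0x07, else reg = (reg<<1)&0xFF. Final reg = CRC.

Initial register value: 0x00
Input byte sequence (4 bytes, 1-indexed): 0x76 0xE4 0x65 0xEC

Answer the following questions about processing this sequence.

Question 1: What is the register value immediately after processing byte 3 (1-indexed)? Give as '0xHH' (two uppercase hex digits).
Answer: 0x31

Derivation:
After byte 1 (0x76): reg=0x45
After byte 2 (0xE4): reg=0x6E
After byte 3 (0x65): reg=0x31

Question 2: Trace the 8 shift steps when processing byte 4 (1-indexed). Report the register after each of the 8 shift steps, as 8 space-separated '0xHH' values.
Answer: 0xBD 0x7D 0xFA 0xF3 0xE1 0xC5 0x8D 0x1D

Derivation:
After byte 1 (0x76): reg=0x45
After byte 2 (0xE4): reg=0x6E
After byte 3 (0x65): reg=0x31
Register before byte 4: 0x31
After XOR with byte 0xEC: 0xDD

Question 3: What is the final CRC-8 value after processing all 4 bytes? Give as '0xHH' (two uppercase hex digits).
Answer: 0x1D

Derivation:
After byte 1 (0x76): reg=0x45
After byte 2 (0xE4): reg=0x6E
After byte 3 (0x65): reg=0x31
After byte 4 (0xEC): reg=0x1D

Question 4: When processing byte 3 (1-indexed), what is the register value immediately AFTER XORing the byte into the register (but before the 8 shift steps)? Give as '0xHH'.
Answer: 0x0B

Derivation:
Register before byte 3: 0x6E
Byte 3: 0x65
0x6E XOR 0x65 = 0x0B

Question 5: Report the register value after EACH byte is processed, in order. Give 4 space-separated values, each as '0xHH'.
0x45 0x6E 0x31 0x1D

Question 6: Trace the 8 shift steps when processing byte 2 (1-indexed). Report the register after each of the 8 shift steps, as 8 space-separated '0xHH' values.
Answer: 0x45 0x8A 0x13 0x26 0x4C 0x98 0x37 0x6E

Derivation:
After byte 1 (0x76): reg=0x45
Register before byte 2: 0x45
After XOR with byte 0xE4: 0xA1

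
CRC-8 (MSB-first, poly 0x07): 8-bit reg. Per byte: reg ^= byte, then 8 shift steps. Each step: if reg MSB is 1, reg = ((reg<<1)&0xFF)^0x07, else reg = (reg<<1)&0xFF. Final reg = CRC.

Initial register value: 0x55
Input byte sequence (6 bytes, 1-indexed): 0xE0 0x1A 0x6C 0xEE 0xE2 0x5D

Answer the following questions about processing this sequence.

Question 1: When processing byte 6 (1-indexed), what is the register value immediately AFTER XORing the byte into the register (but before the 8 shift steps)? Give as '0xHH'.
Register before byte 6: 0xDD
Byte 6: 0x5D
0xDD XOR 0x5D = 0x80

Answer: 0x80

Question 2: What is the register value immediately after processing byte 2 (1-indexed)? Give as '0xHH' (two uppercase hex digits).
After byte 1 (0xE0): reg=0x02
After byte 2 (0x1A): reg=0x48

Answer: 0x48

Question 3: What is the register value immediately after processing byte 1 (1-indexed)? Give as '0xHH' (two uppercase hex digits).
Answer: 0x02

Derivation:
After byte 1 (0xE0): reg=0x02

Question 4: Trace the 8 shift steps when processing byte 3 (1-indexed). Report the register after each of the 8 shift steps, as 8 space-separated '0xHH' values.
After byte 1 (0xE0): reg=0x02
After byte 2 (0x1A): reg=0x48
Register before byte 3: 0x48
After XOR with byte 0x6C: 0x24

Answer: 0x48 0x90 0x27 0x4E 0x9C 0x3F 0x7E 0xFC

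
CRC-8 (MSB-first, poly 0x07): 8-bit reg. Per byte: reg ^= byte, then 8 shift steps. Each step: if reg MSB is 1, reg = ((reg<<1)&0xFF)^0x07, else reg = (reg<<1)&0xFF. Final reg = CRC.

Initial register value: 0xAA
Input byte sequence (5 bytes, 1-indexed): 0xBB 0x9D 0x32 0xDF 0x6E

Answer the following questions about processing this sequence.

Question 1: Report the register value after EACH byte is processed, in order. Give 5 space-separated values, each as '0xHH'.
0x77 0x98 0x5F 0x89 0xBB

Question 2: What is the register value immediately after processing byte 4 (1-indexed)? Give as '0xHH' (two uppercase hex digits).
Answer: 0x89

Derivation:
After byte 1 (0xBB): reg=0x77
After byte 2 (0x9D): reg=0x98
After byte 3 (0x32): reg=0x5F
After byte 4 (0xDF): reg=0x89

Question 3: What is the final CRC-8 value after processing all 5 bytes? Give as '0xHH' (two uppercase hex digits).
After byte 1 (0xBB): reg=0x77
After byte 2 (0x9D): reg=0x98
After byte 3 (0x32): reg=0x5F
After byte 4 (0xDF): reg=0x89
After byte 5 (0x6E): reg=0xBB

Answer: 0xBB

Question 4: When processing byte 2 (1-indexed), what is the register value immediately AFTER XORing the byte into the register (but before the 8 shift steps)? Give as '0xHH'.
Register before byte 2: 0x77
Byte 2: 0x9D
0x77 XOR 0x9D = 0xEA

Answer: 0xEA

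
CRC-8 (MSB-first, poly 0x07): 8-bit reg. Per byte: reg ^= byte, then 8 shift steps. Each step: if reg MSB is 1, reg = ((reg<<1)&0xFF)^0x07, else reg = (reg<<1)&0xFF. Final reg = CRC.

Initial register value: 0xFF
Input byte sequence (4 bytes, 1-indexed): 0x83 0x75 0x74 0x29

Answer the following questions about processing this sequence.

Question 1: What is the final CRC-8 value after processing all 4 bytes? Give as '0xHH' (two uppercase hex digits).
Answer: 0x54

Derivation:
After byte 1 (0x83): reg=0x73
After byte 2 (0x75): reg=0x12
After byte 3 (0x74): reg=0x35
After byte 4 (0x29): reg=0x54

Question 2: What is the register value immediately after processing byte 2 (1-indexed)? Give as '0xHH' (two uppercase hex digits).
Answer: 0x12

Derivation:
After byte 1 (0x83): reg=0x73
After byte 2 (0x75): reg=0x12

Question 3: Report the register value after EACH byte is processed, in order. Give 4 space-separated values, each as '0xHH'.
0x73 0x12 0x35 0x54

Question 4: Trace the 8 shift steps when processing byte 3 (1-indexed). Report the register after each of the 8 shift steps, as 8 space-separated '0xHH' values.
Answer: 0xCC 0x9F 0x39 0x72 0xE4 0xCF 0x99 0x35

Derivation:
After byte 1 (0x83): reg=0x73
After byte 2 (0x75): reg=0x12
Register before byte 3: 0x12
After XOR with byte 0x74: 0x66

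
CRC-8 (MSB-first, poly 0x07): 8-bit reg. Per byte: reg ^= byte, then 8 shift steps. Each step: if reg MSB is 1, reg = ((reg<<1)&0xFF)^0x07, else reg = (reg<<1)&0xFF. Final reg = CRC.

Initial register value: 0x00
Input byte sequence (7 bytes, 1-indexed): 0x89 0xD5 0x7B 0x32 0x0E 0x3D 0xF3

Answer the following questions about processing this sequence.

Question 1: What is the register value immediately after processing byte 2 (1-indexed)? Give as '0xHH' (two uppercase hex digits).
Answer: 0x2E

Derivation:
After byte 1 (0x89): reg=0xB6
After byte 2 (0xD5): reg=0x2E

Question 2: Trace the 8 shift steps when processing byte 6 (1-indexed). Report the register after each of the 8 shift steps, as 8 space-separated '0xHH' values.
Answer: 0x40 0x80 0x07 0x0E 0x1C 0x38 0x70 0xE0

Derivation:
After byte 1 (0x89): reg=0xB6
After byte 2 (0xD5): reg=0x2E
After byte 3 (0x7B): reg=0xAC
After byte 4 (0x32): reg=0xD3
After byte 5 (0x0E): reg=0x1D
Register before byte 6: 0x1D
After XOR with byte 0x3D: 0x20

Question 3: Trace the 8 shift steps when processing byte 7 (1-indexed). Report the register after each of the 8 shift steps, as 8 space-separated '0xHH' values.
Answer: 0x26 0x4C 0x98 0x37 0x6E 0xDC 0xBF 0x79

Derivation:
After byte 1 (0x89): reg=0xB6
After byte 2 (0xD5): reg=0x2E
After byte 3 (0x7B): reg=0xAC
After byte 4 (0x32): reg=0xD3
After byte 5 (0x0E): reg=0x1D
After byte 6 (0x3D): reg=0xE0
Register before byte 7: 0xE0
After XOR with byte 0xF3: 0x13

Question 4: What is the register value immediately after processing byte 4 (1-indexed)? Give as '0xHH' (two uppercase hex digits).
After byte 1 (0x89): reg=0xB6
After byte 2 (0xD5): reg=0x2E
After byte 3 (0x7B): reg=0xAC
After byte 4 (0x32): reg=0xD3

Answer: 0xD3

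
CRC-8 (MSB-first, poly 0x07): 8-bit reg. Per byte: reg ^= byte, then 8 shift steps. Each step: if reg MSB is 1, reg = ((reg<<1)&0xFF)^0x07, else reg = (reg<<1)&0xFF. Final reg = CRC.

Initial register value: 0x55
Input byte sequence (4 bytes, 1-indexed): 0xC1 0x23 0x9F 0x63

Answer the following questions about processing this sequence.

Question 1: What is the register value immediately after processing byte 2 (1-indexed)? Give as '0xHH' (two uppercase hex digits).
After byte 1 (0xC1): reg=0xE5
After byte 2 (0x23): reg=0x5C

Answer: 0x5C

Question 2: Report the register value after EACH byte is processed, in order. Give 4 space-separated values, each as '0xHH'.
0xE5 0x5C 0x47 0xFC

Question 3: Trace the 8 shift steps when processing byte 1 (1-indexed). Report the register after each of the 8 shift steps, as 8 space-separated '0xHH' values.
Register before byte 1: 0x55
After XOR with byte 0xC1: 0x94

Answer: 0x2F 0x5E 0xBC 0x7F 0xFE 0xFB 0xF1 0xE5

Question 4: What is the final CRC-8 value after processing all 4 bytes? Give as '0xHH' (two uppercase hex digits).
After byte 1 (0xC1): reg=0xE5
After byte 2 (0x23): reg=0x5C
After byte 3 (0x9F): reg=0x47
After byte 4 (0x63): reg=0xFC

Answer: 0xFC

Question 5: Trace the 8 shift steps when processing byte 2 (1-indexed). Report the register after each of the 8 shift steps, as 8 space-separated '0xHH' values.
After byte 1 (0xC1): reg=0xE5
Register before byte 2: 0xE5
After XOR with byte 0x23: 0xC6

Answer: 0x8B 0x11 0x22 0x44 0x88 0x17 0x2E 0x5C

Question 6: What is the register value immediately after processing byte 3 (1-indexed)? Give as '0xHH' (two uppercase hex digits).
After byte 1 (0xC1): reg=0xE5
After byte 2 (0x23): reg=0x5C
After byte 3 (0x9F): reg=0x47

Answer: 0x47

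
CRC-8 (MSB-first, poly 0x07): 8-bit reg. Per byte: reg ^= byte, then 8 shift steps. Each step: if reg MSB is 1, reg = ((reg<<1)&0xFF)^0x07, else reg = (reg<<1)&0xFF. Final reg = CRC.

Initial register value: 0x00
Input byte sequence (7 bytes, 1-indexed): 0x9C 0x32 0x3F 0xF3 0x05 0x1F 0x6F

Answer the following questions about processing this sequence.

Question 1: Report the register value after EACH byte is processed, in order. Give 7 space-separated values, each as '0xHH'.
0xDD 0x83 0x3D 0x64 0x20 0xBD 0x30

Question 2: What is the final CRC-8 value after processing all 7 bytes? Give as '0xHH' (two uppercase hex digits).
Answer: 0x30

Derivation:
After byte 1 (0x9C): reg=0xDD
After byte 2 (0x32): reg=0x83
After byte 3 (0x3F): reg=0x3D
After byte 4 (0xF3): reg=0x64
After byte 5 (0x05): reg=0x20
After byte 6 (0x1F): reg=0xBD
After byte 7 (0x6F): reg=0x30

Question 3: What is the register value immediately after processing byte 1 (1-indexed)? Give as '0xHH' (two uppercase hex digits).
After byte 1 (0x9C): reg=0xDD

Answer: 0xDD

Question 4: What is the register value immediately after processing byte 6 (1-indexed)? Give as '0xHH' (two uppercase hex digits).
After byte 1 (0x9C): reg=0xDD
After byte 2 (0x32): reg=0x83
After byte 3 (0x3F): reg=0x3D
After byte 4 (0xF3): reg=0x64
After byte 5 (0x05): reg=0x20
After byte 6 (0x1F): reg=0xBD

Answer: 0xBD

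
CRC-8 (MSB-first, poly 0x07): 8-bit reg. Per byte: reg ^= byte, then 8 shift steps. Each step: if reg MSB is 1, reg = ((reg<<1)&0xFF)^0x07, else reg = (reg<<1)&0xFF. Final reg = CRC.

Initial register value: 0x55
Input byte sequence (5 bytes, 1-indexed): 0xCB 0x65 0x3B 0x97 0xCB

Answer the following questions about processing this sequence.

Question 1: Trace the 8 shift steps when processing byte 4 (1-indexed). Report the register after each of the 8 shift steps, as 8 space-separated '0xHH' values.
Answer: 0x0E 0x1C 0x38 0x70 0xE0 0xC7 0x89 0x15

Derivation:
After byte 1 (0xCB): reg=0xD3
After byte 2 (0x65): reg=0x0B
After byte 3 (0x3B): reg=0x90
Register before byte 4: 0x90
After XOR with byte 0x97: 0x07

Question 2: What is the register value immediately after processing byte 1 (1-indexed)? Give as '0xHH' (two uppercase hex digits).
Answer: 0xD3

Derivation:
After byte 1 (0xCB): reg=0xD3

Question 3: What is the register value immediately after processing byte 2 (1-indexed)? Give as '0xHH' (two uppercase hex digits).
After byte 1 (0xCB): reg=0xD3
After byte 2 (0x65): reg=0x0B

Answer: 0x0B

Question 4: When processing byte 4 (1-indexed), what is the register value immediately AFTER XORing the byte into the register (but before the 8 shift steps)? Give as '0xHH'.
Register before byte 4: 0x90
Byte 4: 0x97
0x90 XOR 0x97 = 0x07

Answer: 0x07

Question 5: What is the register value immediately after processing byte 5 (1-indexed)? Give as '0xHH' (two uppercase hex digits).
Answer: 0x14

Derivation:
After byte 1 (0xCB): reg=0xD3
After byte 2 (0x65): reg=0x0B
After byte 3 (0x3B): reg=0x90
After byte 4 (0x97): reg=0x15
After byte 5 (0xCB): reg=0x14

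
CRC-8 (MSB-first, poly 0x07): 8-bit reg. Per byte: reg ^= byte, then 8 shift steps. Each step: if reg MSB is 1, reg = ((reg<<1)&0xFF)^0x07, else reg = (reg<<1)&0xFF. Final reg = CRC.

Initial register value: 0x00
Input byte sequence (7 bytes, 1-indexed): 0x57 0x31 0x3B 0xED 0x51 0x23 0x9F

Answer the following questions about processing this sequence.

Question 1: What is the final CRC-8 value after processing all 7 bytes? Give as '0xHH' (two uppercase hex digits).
After byte 1 (0x57): reg=0xA2
After byte 2 (0x31): reg=0xF0
After byte 3 (0x3B): reg=0x7F
After byte 4 (0xED): reg=0xF7
After byte 5 (0x51): reg=0x7B
After byte 6 (0x23): reg=0x8F
After byte 7 (0x9F): reg=0x70

Answer: 0x70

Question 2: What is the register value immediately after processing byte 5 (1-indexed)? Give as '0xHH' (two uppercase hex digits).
After byte 1 (0x57): reg=0xA2
After byte 2 (0x31): reg=0xF0
After byte 3 (0x3B): reg=0x7F
After byte 4 (0xED): reg=0xF7
After byte 5 (0x51): reg=0x7B

Answer: 0x7B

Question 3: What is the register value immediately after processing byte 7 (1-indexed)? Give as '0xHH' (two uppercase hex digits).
After byte 1 (0x57): reg=0xA2
After byte 2 (0x31): reg=0xF0
After byte 3 (0x3B): reg=0x7F
After byte 4 (0xED): reg=0xF7
After byte 5 (0x51): reg=0x7B
After byte 6 (0x23): reg=0x8F
After byte 7 (0x9F): reg=0x70

Answer: 0x70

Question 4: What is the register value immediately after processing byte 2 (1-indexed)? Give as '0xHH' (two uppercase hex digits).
After byte 1 (0x57): reg=0xA2
After byte 2 (0x31): reg=0xF0

Answer: 0xF0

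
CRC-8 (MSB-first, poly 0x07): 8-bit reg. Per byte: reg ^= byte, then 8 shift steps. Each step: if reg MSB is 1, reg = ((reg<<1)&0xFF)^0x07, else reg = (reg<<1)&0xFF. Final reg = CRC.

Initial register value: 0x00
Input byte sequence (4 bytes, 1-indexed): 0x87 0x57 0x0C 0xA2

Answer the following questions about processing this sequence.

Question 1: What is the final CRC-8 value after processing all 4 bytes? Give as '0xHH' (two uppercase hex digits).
After byte 1 (0x87): reg=0x9C
After byte 2 (0x57): reg=0x7F
After byte 3 (0x0C): reg=0x5E
After byte 4 (0xA2): reg=0xFA

Answer: 0xFA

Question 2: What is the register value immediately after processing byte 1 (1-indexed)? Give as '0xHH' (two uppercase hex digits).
Answer: 0x9C

Derivation:
After byte 1 (0x87): reg=0x9C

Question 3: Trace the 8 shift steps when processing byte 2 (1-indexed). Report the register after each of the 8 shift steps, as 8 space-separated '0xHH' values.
Answer: 0x91 0x25 0x4A 0x94 0x2F 0x5E 0xBC 0x7F

Derivation:
After byte 1 (0x87): reg=0x9C
Register before byte 2: 0x9C
After XOR with byte 0x57: 0xCB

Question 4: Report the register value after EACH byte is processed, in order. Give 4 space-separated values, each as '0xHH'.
0x9C 0x7F 0x5E 0xFA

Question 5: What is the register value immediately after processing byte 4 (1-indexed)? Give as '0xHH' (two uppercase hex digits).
After byte 1 (0x87): reg=0x9C
After byte 2 (0x57): reg=0x7F
After byte 3 (0x0C): reg=0x5E
After byte 4 (0xA2): reg=0xFA

Answer: 0xFA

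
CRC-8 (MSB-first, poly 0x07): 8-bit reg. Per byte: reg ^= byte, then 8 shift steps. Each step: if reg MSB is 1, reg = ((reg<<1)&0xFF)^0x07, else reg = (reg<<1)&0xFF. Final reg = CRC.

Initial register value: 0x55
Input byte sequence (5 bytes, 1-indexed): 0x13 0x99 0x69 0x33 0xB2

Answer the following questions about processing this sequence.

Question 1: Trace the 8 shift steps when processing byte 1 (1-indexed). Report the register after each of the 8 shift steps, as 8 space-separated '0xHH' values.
Register before byte 1: 0x55
After XOR with byte 0x13: 0x46

Answer: 0x8C 0x1F 0x3E 0x7C 0xF8 0xF7 0xE9 0xD5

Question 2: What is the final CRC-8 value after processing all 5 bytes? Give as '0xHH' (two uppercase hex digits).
Answer: 0x5D

Derivation:
After byte 1 (0x13): reg=0xD5
After byte 2 (0x99): reg=0xE3
After byte 3 (0x69): reg=0xBF
After byte 4 (0x33): reg=0xAD
After byte 5 (0xB2): reg=0x5D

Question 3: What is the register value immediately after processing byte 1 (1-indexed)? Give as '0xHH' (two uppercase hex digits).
After byte 1 (0x13): reg=0xD5

Answer: 0xD5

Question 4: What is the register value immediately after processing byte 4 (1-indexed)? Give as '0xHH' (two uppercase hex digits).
Answer: 0xAD

Derivation:
After byte 1 (0x13): reg=0xD5
After byte 2 (0x99): reg=0xE3
After byte 3 (0x69): reg=0xBF
After byte 4 (0x33): reg=0xAD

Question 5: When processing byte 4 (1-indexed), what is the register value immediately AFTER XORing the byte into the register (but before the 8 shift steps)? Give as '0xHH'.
Register before byte 4: 0xBF
Byte 4: 0x33
0xBF XOR 0x33 = 0x8C

Answer: 0x8C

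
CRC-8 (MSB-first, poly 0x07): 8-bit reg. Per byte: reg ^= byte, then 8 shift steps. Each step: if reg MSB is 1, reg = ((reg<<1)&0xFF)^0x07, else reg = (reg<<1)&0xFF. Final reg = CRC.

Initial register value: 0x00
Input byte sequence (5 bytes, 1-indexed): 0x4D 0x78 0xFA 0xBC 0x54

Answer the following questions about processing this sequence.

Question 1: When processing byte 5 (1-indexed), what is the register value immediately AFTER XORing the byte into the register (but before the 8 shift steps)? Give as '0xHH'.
Register before byte 5: 0xF8
Byte 5: 0x54
0xF8 XOR 0x54 = 0xAC

Answer: 0xAC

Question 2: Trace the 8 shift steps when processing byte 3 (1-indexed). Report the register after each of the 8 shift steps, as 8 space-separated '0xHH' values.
After byte 1 (0x4D): reg=0xE4
After byte 2 (0x78): reg=0xDD
Register before byte 3: 0xDD
After XOR with byte 0xFA: 0x27

Answer: 0x4E 0x9C 0x3F 0x7E 0xFC 0xFF 0xF9 0xF5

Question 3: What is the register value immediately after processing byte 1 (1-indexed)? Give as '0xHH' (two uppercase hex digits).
Answer: 0xE4

Derivation:
After byte 1 (0x4D): reg=0xE4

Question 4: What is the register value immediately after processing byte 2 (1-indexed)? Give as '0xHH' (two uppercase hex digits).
After byte 1 (0x4D): reg=0xE4
After byte 2 (0x78): reg=0xDD

Answer: 0xDD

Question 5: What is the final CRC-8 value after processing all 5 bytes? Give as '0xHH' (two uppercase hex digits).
After byte 1 (0x4D): reg=0xE4
After byte 2 (0x78): reg=0xDD
After byte 3 (0xFA): reg=0xF5
After byte 4 (0xBC): reg=0xF8
After byte 5 (0x54): reg=0x4D

Answer: 0x4D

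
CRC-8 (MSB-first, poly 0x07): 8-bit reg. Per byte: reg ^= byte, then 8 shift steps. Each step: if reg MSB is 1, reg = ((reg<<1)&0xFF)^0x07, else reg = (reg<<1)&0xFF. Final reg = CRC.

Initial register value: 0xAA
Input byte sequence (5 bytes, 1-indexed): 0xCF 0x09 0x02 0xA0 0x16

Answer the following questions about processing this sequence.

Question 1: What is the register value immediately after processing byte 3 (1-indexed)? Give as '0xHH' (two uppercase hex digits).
After byte 1 (0xCF): reg=0x3C
After byte 2 (0x09): reg=0x8B
After byte 3 (0x02): reg=0xB6

Answer: 0xB6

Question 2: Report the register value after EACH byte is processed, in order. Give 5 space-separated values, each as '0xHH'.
0x3C 0x8B 0xB6 0x62 0x4B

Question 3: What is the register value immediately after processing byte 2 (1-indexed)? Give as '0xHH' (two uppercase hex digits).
After byte 1 (0xCF): reg=0x3C
After byte 2 (0x09): reg=0x8B

Answer: 0x8B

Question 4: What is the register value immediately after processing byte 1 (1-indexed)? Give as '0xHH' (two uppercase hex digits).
After byte 1 (0xCF): reg=0x3C

Answer: 0x3C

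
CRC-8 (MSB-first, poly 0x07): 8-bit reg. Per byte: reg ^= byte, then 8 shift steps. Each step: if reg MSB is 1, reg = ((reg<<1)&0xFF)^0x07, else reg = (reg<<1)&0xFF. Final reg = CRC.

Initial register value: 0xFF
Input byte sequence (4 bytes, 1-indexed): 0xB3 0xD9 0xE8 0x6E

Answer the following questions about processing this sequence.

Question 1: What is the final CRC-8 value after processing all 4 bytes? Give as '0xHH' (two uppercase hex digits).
After byte 1 (0xB3): reg=0xE3
After byte 2 (0xD9): reg=0xA6
After byte 3 (0xE8): reg=0xED
After byte 4 (0x6E): reg=0x80

Answer: 0x80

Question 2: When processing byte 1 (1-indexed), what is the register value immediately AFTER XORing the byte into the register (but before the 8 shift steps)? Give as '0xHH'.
Register before byte 1: 0xFF
Byte 1: 0xB3
0xFF XOR 0xB3 = 0x4C

Answer: 0x4C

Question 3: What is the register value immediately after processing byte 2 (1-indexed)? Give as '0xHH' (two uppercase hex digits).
After byte 1 (0xB3): reg=0xE3
After byte 2 (0xD9): reg=0xA6

Answer: 0xA6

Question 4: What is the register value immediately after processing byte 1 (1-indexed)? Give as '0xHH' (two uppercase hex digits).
Answer: 0xE3

Derivation:
After byte 1 (0xB3): reg=0xE3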